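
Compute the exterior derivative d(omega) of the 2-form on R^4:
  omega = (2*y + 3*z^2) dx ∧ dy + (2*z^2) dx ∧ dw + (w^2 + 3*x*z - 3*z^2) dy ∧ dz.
d(omega) = (9*z) dx ∧ dy ∧ dz + (-4*z) dx ∧ dz ∧ dw + (2*w) dy ∧ dz ∧ dw

For a 2-form omega = sum_{i<j} g_{ij} dx_i ∧ dx_j, the exterior derivative is
  d(omega) = sum_{i<j} d(g_{ij}) ∧ dx_i ∧ dx_j = sum_{i<j, k} (∂g_{ij}/∂x_k) dx_k ∧ dx_i ∧ dx_j.
Expand each term, using dx_k ∧ dx_i ∧ dx_j = sgn(permutation) dx_{(a)} ∧ dx_{(b)} ∧ dx_{(c)} with (a < b < c) sorted:
  d(2*y + 3*z^2) includes (∂/∂z)(2*y + 3*z^2) dz = (6*z) dz, which multiplied by dx ∧ dy gives (6*z) dx ∧ dy ∧ dz
  d(2*z^2) includes (∂/∂z)(2*z^2) dz = (4*z) dz, which multiplied by dx ∧ dw gives (-4*z) dx ∧ dz ∧ dw
  d(w^2 + 3*x*z - 3*z^2) includes (∂/∂x)(w^2 + 3*x*z - 3*z^2) dx = (3*z) dx, which multiplied by dy ∧ dz gives (3*z) dx ∧ dy ∧ dz
  d(w^2 + 3*x*z - 3*z^2) includes (∂/∂w)(w^2 + 3*x*z - 3*z^2) dw = (2*w) dw, which multiplied by dy ∧ dz gives (2*w) dy ∧ dz ∧ dw
Collecting like 3-forms: d(omega) = (9*z) dx ∧ dy ∧ dz + (-4*z) dx ∧ dz ∧ dw + (2*w) dy ∧ dz ∧ dw.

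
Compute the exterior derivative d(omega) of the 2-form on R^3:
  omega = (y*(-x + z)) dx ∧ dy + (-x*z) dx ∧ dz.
d(omega) = (y) dx ∧ dy ∧ dz

For a 2-form omega = sum_{i<j} g_{ij} dx_i ∧ dx_j, the exterior derivative is
  d(omega) = sum_{i<j} d(g_{ij}) ∧ dx_i ∧ dx_j = sum_{i<j, k} (∂g_{ij}/∂x_k) dx_k ∧ dx_i ∧ dx_j.
Expand each term, using dx_k ∧ dx_i ∧ dx_j = sgn(permutation) dx_{(a)} ∧ dx_{(b)} ∧ dx_{(c)} with (a < b < c) sorted:
  d(y*(-x + z)) includes (∂/∂z)(y*(-x + z)) dz = (y) dz, which multiplied by dx ∧ dy gives (y) dx ∧ dy ∧ dz
Collecting like 3-forms: d(omega) = (y) dx ∧ dy ∧ dz.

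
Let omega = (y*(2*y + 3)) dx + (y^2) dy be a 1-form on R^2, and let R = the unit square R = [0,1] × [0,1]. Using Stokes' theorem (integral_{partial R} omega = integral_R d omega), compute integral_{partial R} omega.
integral_(partial R) omega = -5

Stokes: integral_partial_R omega = integral_R d omega with d omega = (∂Q/∂x - ∂P/∂y) dx ∧ dy.
  ∂Q/∂x = 0
  ∂P/∂y = 4*y + 3
  integrand = ∂Q/∂x - ∂P/∂y = -4*y - 3.
Integrating over R: integral_0^1 integral_0^1 (-4*y - 3) dx dy = -5.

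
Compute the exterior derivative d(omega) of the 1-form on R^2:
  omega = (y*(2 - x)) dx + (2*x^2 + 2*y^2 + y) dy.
d(omega) = (5*x - 2) dx ∧ dy

For a 1-form omega = sum_i f_i dx_i, the exterior derivative is
  d(omega) = sum_{i < j} (∂f_j/∂x_i - ∂f_i/∂x_j) dx_i ∧ dx_j.
  coefficient of dx ∧ dy: ∂f_2/∂x - ∂f_1/∂y = ∂(2*x^2 + 2*y^2 + y)/∂x - ∂(y*(2 - x))/∂y = 5*x - 2
Assembling: d(omega) = (5*x - 2) dx ∧ dy.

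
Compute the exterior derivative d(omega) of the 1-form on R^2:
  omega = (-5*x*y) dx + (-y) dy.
d(omega) = (5*x) dx ∧ dy

For a 1-form omega = sum_i f_i dx_i, the exterior derivative is
  d(omega) = sum_{i < j} (∂f_j/∂x_i - ∂f_i/∂x_j) dx_i ∧ dx_j.
  coefficient of dx ∧ dy: ∂f_2/∂x - ∂f_1/∂y = ∂(-y)/∂x - ∂(-5*x*y)/∂y = 5*x
Assembling: d(omega) = (5*x) dx ∧ dy.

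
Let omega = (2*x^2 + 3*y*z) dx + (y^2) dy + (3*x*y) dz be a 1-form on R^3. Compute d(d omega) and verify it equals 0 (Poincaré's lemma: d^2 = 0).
d(d omega) = 0

Step 1: d omega = sum_{i<j} (∂f_j/∂x_i - ∂f_i/∂x_j) dx_i ∧ dx_j:
  coeff of dx ∧ dy: -3*z
  coeff of dx ∧ dz: 0
  coeff of dy ∧ dz: 3*x
Step 2: Apply d again to each 2-form coefficient. The only possible 3-form in R^3 is dx ∧ dy ∧ dz, with coefficient
  ∂(coeff of dy∧dz)/∂x - ∂(coeff of dx∧dz)/∂y + ∂(coeff of dx∧dy)/∂z
  = ∂/∂x (3*x) - ∂/∂y (0) + ∂/∂z (-3*z).
Each of these terms simplifies to sums of mixed partials that cancel in pairs. The result is 0 (by equality of mixed partials for smooth functions — Schwarz / Clairaut).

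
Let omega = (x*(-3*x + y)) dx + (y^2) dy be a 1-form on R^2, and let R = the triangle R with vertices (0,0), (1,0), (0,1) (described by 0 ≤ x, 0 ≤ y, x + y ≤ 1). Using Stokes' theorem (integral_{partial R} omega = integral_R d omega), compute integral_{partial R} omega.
integral_(partial R) omega = -1/6

Stokes: integral_partial_R omega = integral_R d omega with d omega = (∂Q/∂x - ∂P/∂y) dx ∧ dy.
  ∂Q/∂x = 0
  ∂P/∂y = x
  integrand = ∂Q/∂x - ∂P/∂y = -x.
Integrating over R: integral_0^1 integral_0^{1-x} (-x) dy dx = -1/6.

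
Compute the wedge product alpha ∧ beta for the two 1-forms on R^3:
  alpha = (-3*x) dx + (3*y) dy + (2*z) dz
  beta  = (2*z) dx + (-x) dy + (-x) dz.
alpha ∧ beta = (3*x^2 - 6*y*z) dx ∧ dy + (3*x^2 - 4*z^2) dx ∧ dz + (x*(-3*y + 2*z)) dy ∧ dz

Distribute the wedge, using dx_i ∧ dx_j = -dx_j ∧ dx_i and dx_i ∧ dx_i = 0. For each pair (i, j) with i < j, the coefficient of dx_i ∧ dx_j in alpha ∧ beta is (alpha_i * beta_j - alpha_j * beta_i). Collecting: alpha ∧ beta = (3*x^2 - 6*y*z) dx ∧ dy + (3*x^2 - 4*z^2) dx ∧ dz + (x*(-3*y + 2*z)) dy ∧ dz.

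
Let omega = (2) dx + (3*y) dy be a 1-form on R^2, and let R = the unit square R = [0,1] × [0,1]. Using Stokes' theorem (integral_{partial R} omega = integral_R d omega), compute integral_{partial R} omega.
integral_(partial R) omega = 0

Stokes: integral_partial_R omega = integral_R d omega with d omega = (∂Q/∂x - ∂P/∂y) dx ∧ dy.
  ∂Q/∂x = 0
  ∂P/∂y = 0
  integrand = ∂Q/∂x - ∂P/∂y = 0.
Integrating over R: integral_0^1 integral_0^1 (0) dx dy = 0.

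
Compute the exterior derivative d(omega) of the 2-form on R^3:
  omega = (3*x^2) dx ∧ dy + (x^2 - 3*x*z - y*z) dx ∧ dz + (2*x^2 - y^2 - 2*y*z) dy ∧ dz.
d(omega) = (4*x + z) dx ∧ dy ∧ dz

For a 2-form omega = sum_{i<j} g_{ij} dx_i ∧ dx_j, the exterior derivative is
  d(omega) = sum_{i<j} d(g_{ij}) ∧ dx_i ∧ dx_j = sum_{i<j, k} (∂g_{ij}/∂x_k) dx_k ∧ dx_i ∧ dx_j.
Expand each term, using dx_k ∧ dx_i ∧ dx_j = sgn(permutation) dx_{(a)} ∧ dx_{(b)} ∧ dx_{(c)} with (a < b < c) sorted:
  d(x^2 - 3*x*z - y*z) includes (∂/∂y)(x^2 - 3*x*z - y*z) dy = (-z) dy, which multiplied by dx ∧ dz gives (z) dx ∧ dy ∧ dz
  d(2*x^2 - y^2 - 2*y*z) includes (∂/∂x)(2*x^2 - y^2 - 2*y*z) dx = (4*x) dx, which multiplied by dy ∧ dz gives (4*x) dx ∧ dy ∧ dz
Collecting like 3-forms: d(omega) = (4*x + z) dx ∧ dy ∧ dz.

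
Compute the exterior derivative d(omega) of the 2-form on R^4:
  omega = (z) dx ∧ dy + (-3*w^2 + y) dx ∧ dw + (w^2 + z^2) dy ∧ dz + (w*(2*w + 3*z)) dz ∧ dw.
d(omega) = (1) dx ∧ dy ∧ dz + (-1) dx ∧ dy ∧ dw + (2*w) dy ∧ dz ∧ dw

For a 2-form omega = sum_{i<j} g_{ij} dx_i ∧ dx_j, the exterior derivative is
  d(omega) = sum_{i<j} d(g_{ij}) ∧ dx_i ∧ dx_j = sum_{i<j, k} (∂g_{ij}/∂x_k) dx_k ∧ dx_i ∧ dx_j.
Expand each term, using dx_k ∧ dx_i ∧ dx_j = sgn(permutation) dx_{(a)} ∧ dx_{(b)} ∧ dx_{(c)} with (a < b < c) sorted:
  d(z) includes (∂/∂z)(z) dz = (1) dz, which multiplied by dx ∧ dy gives (1) dx ∧ dy ∧ dz
  d(-3*w^2 + y) includes (∂/∂y)(-3*w^2 + y) dy = (1) dy, which multiplied by dx ∧ dw gives (-1) dx ∧ dy ∧ dw
  d(w^2 + z^2) includes (∂/∂w)(w^2 + z^2) dw = (2*w) dw, which multiplied by dy ∧ dz gives (2*w) dy ∧ dz ∧ dw
Collecting like 3-forms: d(omega) = (1) dx ∧ dy ∧ dz + (-1) dx ∧ dy ∧ dw + (2*w) dy ∧ dz ∧ dw.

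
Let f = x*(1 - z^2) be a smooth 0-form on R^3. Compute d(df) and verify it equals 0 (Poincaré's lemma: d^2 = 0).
d(df) = 0

Step 1: df = sum_i (∂f/∂x_i) dx_i = (1 - z^2) dx + (0) dy + (-2*x*z) dz.
Step 2: Apply d again. Using the 1-form formula, the coefficient of dx ∧ dy in d(df) is ∂^2 f/∂x ∂y - ∂^2 f/∂y ∂x = (0) - (0) = 0 (equality of mixed partials for smooth f).
Similarly for dx ∧ dz and dy ∧ dz — all coefficients vanish. So d(df) = 0.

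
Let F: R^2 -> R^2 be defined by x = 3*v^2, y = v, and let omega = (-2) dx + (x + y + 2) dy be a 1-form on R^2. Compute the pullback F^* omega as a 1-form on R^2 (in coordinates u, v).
F^* omega = (3*v^2 - 11*v + 2) dv

Using F^*(f dg) = (f ∘ F) d(g ∘ F), substitute each coordinate x_i by F_i(u, v) in f_i, and replace dx_i by d F_i = (∂F_i/∂u) du + (∂F_i/∂v) dv.
  For the x component: f_1(F) = -2; d F_1 = (0) du + (6*v) dv
  For the y component: f_2(F) = 3*v^2 + v + 2; d F_2 = (0) du + (1) dv
Combining and collecting du, dv coefficients:
  coeff of du: 0
  coeff of dv: 3*v^2 - 11*v + 2
F^* omega = (3*v^2 - 11*v + 2) dv.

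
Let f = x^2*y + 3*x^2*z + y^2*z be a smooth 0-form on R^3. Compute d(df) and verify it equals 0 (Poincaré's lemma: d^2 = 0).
d(df) = 0

Step 1: df = sum_i (∂f/∂x_i) dx_i = (2*x*(y + 3*z)) dx + (x^2 + 2*y*z) dy + (3*x^2 + y^2) dz.
Step 2: Apply d again. Using the 1-form formula, the coefficient of dx ∧ dy in d(df) is ∂^2 f/∂x ∂y - ∂^2 f/∂y ∂x = (2*x) - (2*x) = 0 (equality of mixed partials for smooth f).
Similarly for dx ∧ dz and dy ∧ dz — all coefficients vanish. So d(df) = 0.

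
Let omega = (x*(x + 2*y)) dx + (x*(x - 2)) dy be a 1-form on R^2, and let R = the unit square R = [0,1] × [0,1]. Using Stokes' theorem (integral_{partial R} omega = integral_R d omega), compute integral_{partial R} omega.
integral_(partial R) omega = -2

Stokes: integral_partial_R omega = integral_R d omega with d omega = (∂Q/∂x - ∂P/∂y) dx ∧ dy.
  ∂Q/∂x = 2*x - 2
  ∂P/∂y = 2*x
  integrand = ∂Q/∂x - ∂P/∂y = -2.
Integrating over R: integral_0^1 integral_0^1 (-2) dx dy = -2.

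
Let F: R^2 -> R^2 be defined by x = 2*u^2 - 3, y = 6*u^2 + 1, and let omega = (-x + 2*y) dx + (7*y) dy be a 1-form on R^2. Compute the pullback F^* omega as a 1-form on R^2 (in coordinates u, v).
F^* omega = (544*u^3 + 104*u) du

Using F^*(f dg) = (f ∘ F) d(g ∘ F), substitute each coordinate x_i by F_i(u, v) in f_i, and replace dx_i by d F_i = (∂F_i/∂u) du + (∂F_i/∂v) dv.
  For the x component: f_1(F) = 10*u^2 + 5; d F_1 = (4*u) du + (0) dv
  For the y component: f_2(F) = 42*u^2 + 7; d F_2 = (12*u) du + (0) dv
Combining and collecting du, dv coefficients:
  coeff of du: 544*u^3 + 104*u
  coeff of dv: 0
F^* omega = (544*u^3 + 104*u) du.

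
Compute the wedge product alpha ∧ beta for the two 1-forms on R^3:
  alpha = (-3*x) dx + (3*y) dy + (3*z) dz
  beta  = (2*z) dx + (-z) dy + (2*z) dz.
alpha ∧ beta = (3*z*(x - 2*y)) dx ∧ dy + (-6*z*(x + z)) dx ∧ dz + (3*z*(2*y + z)) dy ∧ dz

Distribute the wedge, using dx_i ∧ dx_j = -dx_j ∧ dx_i and dx_i ∧ dx_i = 0. For each pair (i, j) with i < j, the coefficient of dx_i ∧ dx_j in alpha ∧ beta is (alpha_i * beta_j - alpha_j * beta_i). Collecting: alpha ∧ beta = (3*z*(x - 2*y)) dx ∧ dy + (-6*z*(x + z)) dx ∧ dz + (3*z*(2*y + z)) dy ∧ dz.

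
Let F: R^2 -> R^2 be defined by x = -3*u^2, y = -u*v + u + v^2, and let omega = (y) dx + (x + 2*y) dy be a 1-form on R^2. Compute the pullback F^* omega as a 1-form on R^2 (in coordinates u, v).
F^* omega = (9*u^2*v - 9*u^2 - 4*u*v^2 - 4*u*v + 2*u - 2*v^3 + 2*v^2) du + (3*u^3 - 4*u^2*v - 2*u^2 - 6*u*v^2 + 4*u*v + 4*v^3) dv

Using F^*(f dg) = (f ∘ F) d(g ∘ F), substitute each coordinate x_i by F_i(u, v) in f_i, and replace dx_i by d F_i = (∂F_i/∂u) du + (∂F_i/∂v) dv.
  For the x component: f_1(F) = -u*v + u + v^2; d F_1 = (-6*u) du + (0) dv
  For the y component: f_2(F) = -3*u^2 - 2*u*v + 2*u + 2*v^2; d F_2 = (1 - v) du + (-u + 2*v) dv
Combining and collecting du, dv coefficients:
  coeff of du: 9*u^2*v - 9*u^2 - 4*u*v^2 - 4*u*v + 2*u - 2*v^3 + 2*v^2
  coeff of dv: 3*u^3 - 4*u^2*v - 2*u^2 - 6*u*v^2 + 4*u*v + 4*v^3
F^* omega = (9*u^2*v - 9*u^2 - 4*u*v^2 - 4*u*v + 2*u - 2*v^3 + 2*v^2) du + (3*u^3 - 4*u^2*v - 2*u^2 - 6*u*v^2 + 4*u*v + 4*v^3) dv.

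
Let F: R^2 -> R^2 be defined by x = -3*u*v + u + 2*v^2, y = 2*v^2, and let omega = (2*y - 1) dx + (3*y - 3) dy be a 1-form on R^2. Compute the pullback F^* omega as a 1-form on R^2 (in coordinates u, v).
F^* omega = (-12*v^3 + 4*v^2 + 3*v - 1) du + (-12*u*v^2 + 3*u + 40*v^3 - 16*v) dv

Using F^*(f dg) = (f ∘ F) d(g ∘ F), substitute each coordinate x_i by F_i(u, v) in f_i, and replace dx_i by d F_i = (∂F_i/∂u) du + (∂F_i/∂v) dv.
  For the x component: f_1(F) = 4*v^2 - 1; d F_1 = (1 - 3*v) du + (-3*u + 4*v) dv
  For the y component: f_2(F) = 6*v^2 - 3; d F_2 = (0) du + (4*v) dv
Combining and collecting du, dv coefficients:
  coeff of du: -12*v^3 + 4*v^2 + 3*v - 1
  coeff of dv: -12*u*v^2 + 3*u + 40*v^3 - 16*v
F^* omega = (-12*v^3 + 4*v^2 + 3*v - 1) du + (-12*u*v^2 + 3*u + 40*v^3 - 16*v) dv.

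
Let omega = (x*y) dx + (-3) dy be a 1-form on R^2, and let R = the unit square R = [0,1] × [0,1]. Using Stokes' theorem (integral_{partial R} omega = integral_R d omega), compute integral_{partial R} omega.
integral_(partial R) omega = -1/2

Stokes: integral_partial_R omega = integral_R d omega with d omega = (∂Q/∂x - ∂P/∂y) dx ∧ dy.
  ∂Q/∂x = 0
  ∂P/∂y = x
  integrand = ∂Q/∂x - ∂P/∂y = -x.
Integrating over R: integral_0^1 integral_0^1 (-x) dx dy = -1/2.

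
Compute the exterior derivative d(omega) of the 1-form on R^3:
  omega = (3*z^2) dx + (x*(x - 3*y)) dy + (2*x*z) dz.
d(omega) = (2*x - 3*y) dx ∧ dy + (-4*z) dx ∧ dz

For a 1-form omega = sum_i f_i dx_i, the exterior derivative is
  d(omega) = sum_{i < j} (∂f_j/∂x_i - ∂f_i/∂x_j) dx_i ∧ dx_j.
  coefficient of dx ∧ dy: ∂f_2/∂x - ∂f_1/∂y = ∂(x*(x - 3*y))/∂x - ∂(3*z^2)/∂y = 2*x - 3*y
  coefficient of dx ∧ dz: ∂f_3/∂x - ∂f_1/∂z = ∂(2*x*z)/∂x - ∂(3*z^2)/∂z = -4*z
Assembling: d(omega) = (2*x - 3*y) dx ∧ dy + (-4*z) dx ∧ dz.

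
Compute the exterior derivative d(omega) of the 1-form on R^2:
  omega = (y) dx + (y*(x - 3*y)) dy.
d(omega) = (y - 1) dx ∧ dy

For a 1-form omega = sum_i f_i dx_i, the exterior derivative is
  d(omega) = sum_{i < j} (∂f_j/∂x_i - ∂f_i/∂x_j) dx_i ∧ dx_j.
  coefficient of dx ∧ dy: ∂f_2/∂x - ∂f_1/∂y = ∂(y*(x - 3*y))/∂x - ∂(y)/∂y = y - 1
Assembling: d(omega) = (y - 1) dx ∧ dy.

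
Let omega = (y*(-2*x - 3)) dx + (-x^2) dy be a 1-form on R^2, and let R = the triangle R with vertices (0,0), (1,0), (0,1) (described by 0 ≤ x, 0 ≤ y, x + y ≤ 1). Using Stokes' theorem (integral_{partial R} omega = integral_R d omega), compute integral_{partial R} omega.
integral_(partial R) omega = 3/2

Stokes: integral_partial_R omega = integral_R d omega with d omega = (∂Q/∂x - ∂P/∂y) dx ∧ dy.
  ∂Q/∂x = -2*x
  ∂P/∂y = -2*x - 3
  integrand = ∂Q/∂x - ∂P/∂y = 3.
Integrating over R: integral_0^1 integral_0^{1-x} (3) dy dx = 3/2.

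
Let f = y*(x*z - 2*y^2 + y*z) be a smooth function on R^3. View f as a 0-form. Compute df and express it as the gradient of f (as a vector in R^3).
df = (y*z) dx + (x*z - 6*y^2 + 2*y*z) dy + (y*(x + y)) dz; grad f = (y*z, x*z - 6*y^2 + 2*y*z, y*(x + y))

For a 0-form f, d f = (∂f/∂x) dx + (∂f/∂y) dy + (∂f/∂z) dz. The components of the vector representation are exactly the entries of grad f in Cartesian coordinates:
  ∂f/∂x = y*z
  ∂f/∂y = x*z - 6*y^2 + 2*y*z
  ∂f/∂z = y*(x + y).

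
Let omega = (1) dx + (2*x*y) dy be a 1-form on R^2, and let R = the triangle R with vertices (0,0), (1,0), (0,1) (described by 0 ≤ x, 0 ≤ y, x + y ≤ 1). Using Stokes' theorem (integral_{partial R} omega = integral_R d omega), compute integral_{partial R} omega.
integral_(partial R) omega = 1/3

Stokes: integral_partial_R omega = integral_R d omega with d omega = (∂Q/∂x - ∂P/∂y) dx ∧ dy.
  ∂Q/∂x = 2*y
  ∂P/∂y = 0
  integrand = ∂Q/∂x - ∂P/∂y = 2*y.
Integrating over R: integral_0^1 integral_0^{1-x} (2*y) dy dx = 1/3.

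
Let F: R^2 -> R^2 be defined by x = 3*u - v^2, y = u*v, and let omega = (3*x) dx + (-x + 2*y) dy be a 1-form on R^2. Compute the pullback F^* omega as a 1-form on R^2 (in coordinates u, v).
F^* omega = (2*u*v^2 - 3*u*v + 27*u + v^3 - 9*v^2) du + (2*u^2*v - 3*u^2 + u*v^2 - 18*u*v + 6*v^3) dv

Using F^*(f dg) = (f ∘ F) d(g ∘ F), substitute each coordinate x_i by F_i(u, v) in f_i, and replace dx_i by d F_i = (∂F_i/∂u) du + (∂F_i/∂v) dv.
  For the x component: f_1(F) = 9*u - 3*v^2; d F_1 = (3) du + (-2*v) dv
  For the y component: f_2(F) = 2*u*v - 3*u + v^2; d F_2 = (v) du + (u) dv
Combining and collecting du, dv coefficients:
  coeff of du: 2*u*v^2 - 3*u*v + 27*u + v^3 - 9*v^2
  coeff of dv: 2*u^2*v - 3*u^2 + u*v^2 - 18*u*v + 6*v^3
F^* omega = (2*u*v^2 - 3*u*v + 27*u + v^3 - 9*v^2) du + (2*u^2*v - 3*u^2 + u*v^2 - 18*u*v + 6*v^3) dv.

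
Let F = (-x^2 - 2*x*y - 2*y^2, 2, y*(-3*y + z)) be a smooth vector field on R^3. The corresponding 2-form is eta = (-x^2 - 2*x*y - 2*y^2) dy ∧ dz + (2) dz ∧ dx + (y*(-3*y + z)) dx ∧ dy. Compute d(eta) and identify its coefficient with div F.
d(eta) = (-2*x - y) dx ∧ dy ∧ dz; div F = -2*x - y

For a 2-form in R^3 of the form above, applying d gives a 3-form with coefficient ∂P/∂x + ∂Q/∂y + ∂R/∂z:
  ∂P/∂x = -2*x - 2*y
  ∂Q/∂y = 0
  ∂R/∂z = y
Sum = -2*x - y, which is exactly div F.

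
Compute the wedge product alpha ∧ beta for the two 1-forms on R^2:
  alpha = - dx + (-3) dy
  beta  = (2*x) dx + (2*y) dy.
alpha ∧ beta = (6*x - 2*y) dx ∧ dy

Distribute the wedge, using dx_i ∧ dx_j = -dx_j ∧ dx_i and dx_i ∧ dx_i = 0. For each pair (i, j) with i < j, the coefficient of dx_i ∧ dx_j in alpha ∧ beta is (alpha_i * beta_j - alpha_j * beta_i). Collecting: alpha ∧ beta = (6*x - 2*y) dx ∧ dy.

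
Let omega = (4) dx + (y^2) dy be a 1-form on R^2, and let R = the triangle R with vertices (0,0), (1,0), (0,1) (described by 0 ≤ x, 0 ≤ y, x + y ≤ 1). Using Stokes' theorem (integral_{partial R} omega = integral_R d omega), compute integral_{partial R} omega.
integral_(partial R) omega = 0

Stokes: integral_partial_R omega = integral_R d omega with d omega = (∂Q/∂x - ∂P/∂y) dx ∧ dy.
  ∂Q/∂x = 0
  ∂P/∂y = 0
  integrand = ∂Q/∂x - ∂P/∂y = 0.
Integrating over R: integral_0^1 integral_0^{1-x} (0) dy dx = 0.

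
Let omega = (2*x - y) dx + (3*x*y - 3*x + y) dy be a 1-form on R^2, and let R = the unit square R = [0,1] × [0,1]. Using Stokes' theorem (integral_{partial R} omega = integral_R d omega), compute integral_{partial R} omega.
integral_(partial R) omega = -1/2

Stokes: integral_partial_R omega = integral_R d omega with d omega = (∂Q/∂x - ∂P/∂y) dx ∧ dy.
  ∂Q/∂x = 3*y - 3
  ∂P/∂y = -1
  integrand = ∂Q/∂x - ∂P/∂y = 3*y - 2.
Integrating over R: integral_0^1 integral_0^1 (3*y - 2) dx dy = -1/2.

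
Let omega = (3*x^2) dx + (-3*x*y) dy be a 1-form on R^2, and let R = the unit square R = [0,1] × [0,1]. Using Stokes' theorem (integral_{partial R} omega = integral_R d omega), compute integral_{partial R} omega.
integral_(partial R) omega = -3/2

Stokes: integral_partial_R omega = integral_R d omega with d omega = (∂Q/∂x - ∂P/∂y) dx ∧ dy.
  ∂Q/∂x = -3*y
  ∂P/∂y = 0
  integrand = ∂Q/∂x - ∂P/∂y = -3*y.
Integrating over R: integral_0^1 integral_0^1 (-3*y) dx dy = -3/2.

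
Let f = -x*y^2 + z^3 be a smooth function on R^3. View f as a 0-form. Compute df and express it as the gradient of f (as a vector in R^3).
df = (-y^2) dx + (-2*x*y) dy + (3*z^2) dz; grad f = (-y^2, -2*x*y, 3*z^2)

For a 0-form f, d f = (∂f/∂x) dx + (∂f/∂y) dy + (∂f/∂z) dz. The components of the vector representation are exactly the entries of grad f in Cartesian coordinates:
  ∂f/∂x = -y^2
  ∂f/∂y = -2*x*y
  ∂f/∂z = 3*z^2.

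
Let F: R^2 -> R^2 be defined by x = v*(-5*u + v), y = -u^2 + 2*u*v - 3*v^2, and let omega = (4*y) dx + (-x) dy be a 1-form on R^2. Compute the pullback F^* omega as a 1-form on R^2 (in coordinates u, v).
F^* omega = (2*v*(5*u^2 - 14*u*v + 29*v^2)) du + (20*u^3 - 38*u^2*v + 44*u*v^2 - 18*v^3) dv

Using F^*(f dg) = (f ∘ F) d(g ∘ F), substitute each coordinate x_i by F_i(u, v) in f_i, and replace dx_i by d F_i = (∂F_i/∂u) du + (∂F_i/∂v) dv.
  For the x component: f_1(F) = -4*u^2 + 8*u*v - 12*v^2; d F_1 = (-5*v) du + (-5*u + 2*v) dv
  For the y component: f_2(F) = v*(5*u - v); d F_2 = (-2*u + 2*v) du + (2*u - 6*v) dv
Combining and collecting du, dv coefficients:
  coeff of du: 2*v*(5*u^2 - 14*u*v + 29*v^2)
  coeff of dv: 20*u^3 - 38*u^2*v + 44*u*v^2 - 18*v^3
F^* omega = (2*v*(5*u^2 - 14*u*v + 29*v^2)) du + (20*u^3 - 38*u^2*v + 44*u*v^2 - 18*v^3) dv.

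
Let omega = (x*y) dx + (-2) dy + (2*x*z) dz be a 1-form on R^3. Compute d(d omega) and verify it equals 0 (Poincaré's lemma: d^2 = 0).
d(d omega) = 0

Step 1: d omega = sum_{i<j} (∂f_j/∂x_i - ∂f_i/∂x_j) dx_i ∧ dx_j:
  coeff of dx ∧ dy: -x
  coeff of dx ∧ dz: 2*z
  coeff of dy ∧ dz: 0
Step 2: Apply d again to each 2-form coefficient. The only possible 3-form in R^3 is dx ∧ dy ∧ dz, with coefficient
  ∂(coeff of dy∧dz)/∂x - ∂(coeff of dx∧dz)/∂y + ∂(coeff of dx∧dy)/∂z
  = ∂/∂x (0) - ∂/∂y (2*z) + ∂/∂z (-x).
Each of these terms simplifies to sums of mixed partials that cancel in pairs. The result is 0 (by equality of mixed partials for smooth functions — Schwarz / Clairaut).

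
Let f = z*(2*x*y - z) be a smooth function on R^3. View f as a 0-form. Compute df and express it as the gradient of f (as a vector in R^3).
df = (2*y*z) dx + (2*x*z) dy + (2*x*y - 2*z) dz; grad f = (2*y*z, 2*x*z, 2*x*y - 2*z)

For a 0-form f, d f = (∂f/∂x) dx + (∂f/∂y) dy + (∂f/∂z) dz. The components of the vector representation are exactly the entries of grad f in Cartesian coordinates:
  ∂f/∂x = 2*y*z
  ∂f/∂y = 2*x*z
  ∂f/∂z = 2*x*y - 2*z.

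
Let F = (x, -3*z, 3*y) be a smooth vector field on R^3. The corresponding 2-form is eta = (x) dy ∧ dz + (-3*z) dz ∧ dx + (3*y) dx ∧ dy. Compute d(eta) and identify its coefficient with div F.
d(eta) = (1) dx ∧ dy ∧ dz; div F = 1

For a 2-form in R^3 of the form above, applying d gives a 3-form with coefficient ∂P/∂x + ∂Q/∂y + ∂R/∂z:
  ∂P/∂x = 1
  ∂Q/∂y = 0
  ∂R/∂z = 0
Sum = 1, which is exactly div F.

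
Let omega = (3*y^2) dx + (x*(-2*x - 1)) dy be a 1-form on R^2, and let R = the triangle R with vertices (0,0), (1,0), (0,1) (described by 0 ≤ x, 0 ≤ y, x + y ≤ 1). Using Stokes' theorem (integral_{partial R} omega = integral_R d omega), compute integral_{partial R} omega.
integral_(partial R) omega = -13/6

Stokes: integral_partial_R omega = integral_R d omega with d omega = (∂Q/∂x - ∂P/∂y) dx ∧ dy.
  ∂Q/∂x = -4*x - 1
  ∂P/∂y = 6*y
  integrand = ∂Q/∂x - ∂P/∂y = -4*x - 6*y - 1.
Integrating over R: integral_0^1 integral_0^{1-x} (-4*x - 6*y - 1) dy dx = -13/6.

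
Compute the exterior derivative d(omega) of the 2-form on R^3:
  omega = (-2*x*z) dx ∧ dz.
d(omega) = 0

For a 2-form omega = sum_{i<j} g_{ij} dx_i ∧ dx_j, the exterior derivative is
  d(omega) = sum_{i<j} d(g_{ij}) ∧ dx_i ∧ dx_j = sum_{i<j, k} (∂g_{ij}/∂x_k) dx_k ∧ dx_i ∧ dx_j.
Expand each term, using dx_k ∧ dx_i ∧ dx_j = sgn(permutation) dx_{(a)} ∧ dx_{(b)} ∧ dx_{(c)} with (a < b < c) sorted:

Collecting like 3-forms: d(omega) = 0.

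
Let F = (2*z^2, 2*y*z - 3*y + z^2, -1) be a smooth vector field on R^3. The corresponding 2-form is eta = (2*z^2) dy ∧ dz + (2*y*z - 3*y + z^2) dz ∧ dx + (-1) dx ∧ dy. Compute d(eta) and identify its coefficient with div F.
d(eta) = (2*z - 3) dx ∧ dy ∧ dz; div F = 2*z - 3

For a 2-form in R^3 of the form above, applying d gives a 3-form with coefficient ∂P/∂x + ∂Q/∂y + ∂R/∂z:
  ∂P/∂x = 0
  ∂Q/∂y = 2*z - 3
  ∂R/∂z = 0
Sum = 2*z - 3, which is exactly div F.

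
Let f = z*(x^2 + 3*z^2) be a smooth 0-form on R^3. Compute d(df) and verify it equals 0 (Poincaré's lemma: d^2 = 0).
d(df) = 0

Step 1: df = sum_i (∂f/∂x_i) dx_i = (2*x*z) dx + (0) dy + (x^2 + 9*z^2) dz.
Step 2: Apply d again. Using the 1-form formula, the coefficient of dx ∧ dy in d(df) is ∂^2 f/∂x ∂y - ∂^2 f/∂y ∂x = (0) - (0) = 0 (equality of mixed partials for smooth f).
Similarly for dx ∧ dz and dy ∧ dz — all coefficients vanish. So d(df) = 0.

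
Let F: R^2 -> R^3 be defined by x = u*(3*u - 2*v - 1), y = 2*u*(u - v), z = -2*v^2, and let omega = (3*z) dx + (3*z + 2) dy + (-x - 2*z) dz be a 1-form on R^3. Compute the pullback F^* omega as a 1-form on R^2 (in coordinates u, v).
F^* omega = (-60*u*v^2 + 8*u + 24*v^3 + 6*v^2 - 4*v) du + (12*u^2*v + 16*u*v^2 - 4*u*v - 4*u - 16*v^3) dv

Using F^*(f dg) = (f ∘ F) d(g ∘ F), substitute each coordinate x_i by F_i(u, v) in f_i, and replace dx_i by d F_i = (∂F_i/∂u) du + (∂F_i/∂v) dv.
  For the x component: f_1(F) = -6*v^2; d F_1 = (6*u - 2*v - 1) du + (-2*u) dv
  For the y component: f_2(F) = 2 - 6*v^2; d F_2 = (4*u - 2*v) du + (-2*u) dv
  For the z component: f_3(F) = -3*u^2 + 2*u*v + u + 4*v^2; d F_3 = (0) du + (-4*v) dv
Combining and collecting du, dv coefficients:
  coeff of du: -60*u*v^2 + 8*u + 24*v^3 + 6*v^2 - 4*v
  coeff of dv: 12*u^2*v + 16*u*v^2 - 4*u*v - 4*u - 16*v^3
F^* omega = (-60*u*v^2 + 8*u + 24*v^3 + 6*v^2 - 4*v) du + (12*u^2*v + 16*u*v^2 - 4*u*v - 4*u - 16*v^3) dv.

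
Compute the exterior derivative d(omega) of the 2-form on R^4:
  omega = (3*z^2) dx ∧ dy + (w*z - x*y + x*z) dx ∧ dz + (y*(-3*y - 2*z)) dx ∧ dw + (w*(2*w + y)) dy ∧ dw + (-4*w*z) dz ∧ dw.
d(omega) = (x + 6*z) dx ∧ dy ∧ dz + (2*y + z) dx ∧ dz ∧ dw + (6*y + 2*z) dx ∧ dy ∧ dw

For a 2-form omega = sum_{i<j} g_{ij} dx_i ∧ dx_j, the exterior derivative is
  d(omega) = sum_{i<j} d(g_{ij}) ∧ dx_i ∧ dx_j = sum_{i<j, k} (∂g_{ij}/∂x_k) dx_k ∧ dx_i ∧ dx_j.
Expand each term, using dx_k ∧ dx_i ∧ dx_j = sgn(permutation) dx_{(a)} ∧ dx_{(b)} ∧ dx_{(c)} with (a < b < c) sorted:
  d(3*z^2) includes (∂/∂z)(3*z^2) dz = (6*z) dz, which multiplied by dx ∧ dy gives (6*z) dx ∧ dy ∧ dz
  d(w*z - x*y + x*z) includes (∂/∂y)(w*z - x*y + x*z) dy = (-x) dy, which multiplied by dx ∧ dz gives (x) dx ∧ dy ∧ dz
  d(w*z - x*y + x*z) includes (∂/∂w)(w*z - x*y + x*z) dw = (z) dw, which multiplied by dx ∧ dz gives (z) dx ∧ dz ∧ dw
  d(y*(-3*y - 2*z)) includes (∂/∂y)(y*(-3*y - 2*z)) dy = (-6*y - 2*z) dy, which multiplied by dx ∧ dw gives (6*y + 2*z) dx ∧ dy ∧ dw
  d(y*(-3*y - 2*z)) includes (∂/∂z)(y*(-3*y - 2*z)) dz = (-2*y) dz, which multiplied by dx ∧ dw gives (2*y) dx ∧ dz ∧ dw
Collecting like 3-forms: d(omega) = (x + 6*z) dx ∧ dy ∧ dz + (2*y + z) dx ∧ dz ∧ dw + (6*y + 2*z) dx ∧ dy ∧ dw.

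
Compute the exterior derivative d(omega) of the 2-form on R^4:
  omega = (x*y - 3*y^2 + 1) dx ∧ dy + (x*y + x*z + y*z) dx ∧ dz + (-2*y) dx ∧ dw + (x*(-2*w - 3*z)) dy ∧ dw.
d(omega) = (-x - z) dx ∧ dy ∧ dz + (-2*w - 3*z + 2) dx ∧ dy ∧ dw + (3*x) dy ∧ dz ∧ dw

For a 2-form omega = sum_{i<j} g_{ij} dx_i ∧ dx_j, the exterior derivative is
  d(omega) = sum_{i<j} d(g_{ij}) ∧ dx_i ∧ dx_j = sum_{i<j, k} (∂g_{ij}/∂x_k) dx_k ∧ dx_i ∧ dx_j.
Expand each term, using dx_k ∧ dx_i ∧ dx_j = sgn(permutation) dx_{(a)} ∧ dx_{(b)} ∧ dx_{(c)} with (a < b < c) sorted:
  d(x*y + x*z + y*z) includes (∂/∂y)(x*y + x*z + y*z) dy = (x + z) dy, which multiplied by dx ∧ dz gives (-x - z) dx ∧ dy ∧ dz
  d(-2*y) includes (∂/∂y)(-2*y) dy = (-2) dy, which multiplied by dx ∧ dw gives (2) dx ∧ dy ∧ dw
  d(x*(-2*w - 3*z)) includes (∂/∂x)(x*(-2*w - 3*z)) dx = (-2*w - 3*z) dx, which multiplied by dy ∧ dw gives (-2*w - 3*z) dx ∧ dy ∧ dw
  d(x*(-2*w - 3*z)) includes (∂/∂z)(x*(-2*w - 3*z)) dz = (-3*x) dz, which multiplied by dy ∧ dw gives (3*x) dy ∧ dz ∧ dw
Collecting like 3-forms: d(omega) = (-x - z) dx ∧ dy ∧ dz + (-2*w - 3*z + 2) dx ∧ dy ∧ dw + (3*x) dy ∧ dz ∧ dw.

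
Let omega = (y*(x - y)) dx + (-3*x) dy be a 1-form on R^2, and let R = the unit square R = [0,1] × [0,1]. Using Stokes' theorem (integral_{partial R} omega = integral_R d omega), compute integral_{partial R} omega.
integral_(partial R) omega = -5/2

Stokes: integral_partial_R omega = integral_R d omega with d omega = (∂Q/∂x - ∂P/∂y) dx ∧ dy.
  ∂Q/∂x = -3
  ∂P/∂y = x - 2*y
  integrand = ∂Q/∂x - ∂P/∂y = -x + 2*y - 3.
Integrating over R: integral_0^1 integral_0^1 (-x + 2*y - 3) dx dy = -5/2.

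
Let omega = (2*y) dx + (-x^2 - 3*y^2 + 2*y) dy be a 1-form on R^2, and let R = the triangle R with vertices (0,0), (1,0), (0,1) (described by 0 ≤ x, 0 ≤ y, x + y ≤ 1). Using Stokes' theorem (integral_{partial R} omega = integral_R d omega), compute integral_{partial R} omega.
integral_(partial R) omega = -4/3

Stokes: integral_partial_R omega = integral_R d omega with d omega = (∂Q/∂x - ∂P/∂y) dx ∧ dy.
  ∂Q/∂x = -2*x
  ∂P/∂y = 2
  integrand = ∂Q/∂x - ∂P/∂y = -2*x - 2.
Integrating over R: integral_0^1 integral_0^{1-x} (-2*x - 2) dy dx = -4/3.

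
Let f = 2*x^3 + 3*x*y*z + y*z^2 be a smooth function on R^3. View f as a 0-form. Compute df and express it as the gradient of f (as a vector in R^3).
df = (6*x^2 + 3*y*z) dx + (z*(3*x + z)) dy + (y*(3*x + 2*z)) dz; grad f = (6*x^2 + 3*y*z, z*(3*x + z), y*(3*x + 2*z))

For a 0-form f, d f = (∂f/∂x) dx + (∂f/∂y) dy + (∂f/∂z) dz. The components of the vector representation are exactly the entries of grad f in Cartesian coordinates:
  ∂f/∂x = 6*x^2 + 3*y*z
  ∂f/∂y = z*(3*x + z)
  ∂f/∂z = y*(3*x + 2*z).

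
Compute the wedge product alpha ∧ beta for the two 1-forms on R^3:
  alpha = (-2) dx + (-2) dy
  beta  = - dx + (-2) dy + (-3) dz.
alpha ∧ beta = (2) dx ∧ dy + (6) dx ∧ dz + (6) dy ∧ dz

Distribute the wedge, using dx_i ∧ dx_j = -dx_j ∧ dx_i and dx_i ∧ dx_i = 0. For each pair (i, j) with i < j, the coefficient of dx_i ∧ dx_j in alpha ∧ beta is (alpha_i * beta_j - alpha_j * beta_i). Collecting: alpha ∧ beta = (2) dx ∧ dy + (6) dx ∧ dz + (6) dy ∧ dz.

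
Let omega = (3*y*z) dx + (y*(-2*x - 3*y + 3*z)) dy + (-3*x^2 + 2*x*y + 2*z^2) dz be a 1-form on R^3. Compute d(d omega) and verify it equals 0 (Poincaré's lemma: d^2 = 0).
d(d omega) = 0

Step 1: d omega = sum_{i<j} (∂f_j/∂x_i - ∂f_i/∂x_j) dx_i ∧ dx_j:
  coeff of dx ∧ dy: -2*y - 3*z
  coeff of dx ∧ dz: -6*x - y
  coeff of dy ∧ dz: 2*x - 3*y
Step 2: Apply d again to each 2-form coefficient. The only possible 3-form in R^3 is dx ∧ dy ∧ dz, with coefficient
  ∂(coeff of dy∧dz)/∂x - ∂(coeff of dx∧dz)/∂y + ∂(coeff of dx∧dy)/∂z
  = ∂/∂x (2*x - 3*y) - ∂/∂y (-6*x - y) + ∂/∂z (-2*y - 3*z).
Each of these terms simplifies to sums of mixed partials that cancel in pairs. The result is 0 (by equality of mixed partials for smooth functions — Schwarz / Clairaut).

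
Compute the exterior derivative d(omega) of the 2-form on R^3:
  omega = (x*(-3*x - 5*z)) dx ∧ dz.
d(omega) = 0

For a 2-form omega = sum_{i<j} g_{ij} dx_i ∧ dx_j, the exterior derivative is
  d(omega) = sum_{i<j} d(g_{ij}) ∧ dx_i ∧ dx_j = sum_{i<j, k} (∂g_{ij}/∂x_k) dx_k ∧ dx_i ∧ dx_j.
Expand each term, using dx_k ∧ dx_i ∧ dx_j = sgn(permutation) dx_{(a)} ∧ dx_{(b)} ∧ dx_{(c)} with (a < b < c) sorted:

Collecting like 3-forms: d(omega) = 0.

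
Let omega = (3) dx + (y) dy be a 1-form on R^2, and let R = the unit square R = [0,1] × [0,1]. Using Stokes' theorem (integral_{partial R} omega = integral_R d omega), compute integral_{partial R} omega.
integral_(partial R) omega = 0

Stokes: integral_partial_R omega = integral_R d omega with d omega = (∂Q/∂x - ∂P/∂y) dx ∧ dy.
  ∂Q/∂x = 0
  ∂P/∂y = 0
  integrand = ∂Q/∂x - ∂P/∂y = 0.
Integrating over R: integral_0^1 integral_0^1 (0) dx dy = 0.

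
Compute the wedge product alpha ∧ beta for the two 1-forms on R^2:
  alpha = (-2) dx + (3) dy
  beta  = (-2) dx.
alpha ∧ beta = (6) dx ∧ dy

Distribute the wedge, using dx_i ∧ dx_j = -dx_j ∧ dx_i and dx_i ∧ dx_i = 0. For each pair (i, j) with i < j, the coefficient of dx_i ∧ dx_j in alpha ∧ beta is (alpha_i * beta_j - alpha_j * beta_i). Collecting: alpha ∧ beta = (6) dx ∧ dy.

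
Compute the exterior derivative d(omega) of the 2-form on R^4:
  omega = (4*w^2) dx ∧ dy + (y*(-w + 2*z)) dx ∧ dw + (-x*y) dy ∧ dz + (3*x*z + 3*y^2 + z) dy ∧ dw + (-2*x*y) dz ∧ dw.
d(omega) = (9*w + z) dx ∧ dy ∧ dw + (-4*y) dx ∧ dz ∧ dw + (-y) dx ∧ dy ∧ dz + (-5*x - 1) dy ∧ dz ∧ dw

For a 2-form omega = sum_{i<j} g_{ij} dx_i ∧ dx_j, the exterior derivative is
  d(omega) = sum_{i<j} d(g_{ij}) ∧ dx_i ∧ dx_j = sum_{i<j, k} (∂g_{ij}/∂x_k) dx_k ∧ dx_i ∧ dx_j.
Expand each term, using dx_k ∧ dx_i ∧ dx_j = sgn(permutation) dx_{(a)} ∧ dx_{(b)} ∧ dx_{(c)} with (a < b < c) sorted:
  d(4*w^2) includes (∂/∂w)(4*w^2) dw = (8*w) dw, which multiplied by dx ∧ dy gives (8*w) dx ∧ dy ∧ dw
  d(y*(-w + 2*z)) includes (∂/∂y)(y*(-w + 2*z)) dy = (-w + 2*z) dy, which multiplied by dx ∧ dw gives (w - 2*z) dx ∧ dy ∧ dw
  d(y*(-w + 2*z)) includes (∂/∂z)(y*(-w + 2*z)) dz = (2*y) dz, which multiplied by dx ∧ dw gives (-2*y) dx ∧ dz ∧ dw
  d(-x*y) includes (∂/∂x)(-x*y) dx = (-y) dx, which multiplied by dy ∧ dz gives (-y) dx ∧ dy ∧ dz
  d(3*x*z + 3*y^2 + z) includes (∂/∂x)(3*x*z + 3*y^2 + z) dx = (3*z) dx, which multiplied by dy ∧ dw gives (3*z) dx ∧ dy ∧ dw
  d(3*x*z + 3*y^2 + z) includes (∂/∂z)(3*x*z + 3*y^2 + z) dz = (3*x + 1) dz, which multiplied by dy ∧ dw gives (-3*x - 1) dy ∧ dz ∧ dw
  d(-2*x*y) includes (∂/∂x)(-2*x*y) dx = (-2*y) dx, which multiplied by dz ∧ dw gives (-2*y) dx ∧ dz ∧ dw
  d(-2*x*y) includes (∂/∂y)(-2*x*y) dy = (-2*x) dy, which multiplied by dz ∧ dw gives (-2*x) dy ∧ dz ∧ dw
Collecting like 3-forms: d(omega) = (9*w + z) dx ∧ dy ∧ dw + (-4*y) dx ∧ dz ∧ dw + (-y) dx ∧ dy ∧ dz + (-5*x - 1) dy ∧ dz ∧ dw.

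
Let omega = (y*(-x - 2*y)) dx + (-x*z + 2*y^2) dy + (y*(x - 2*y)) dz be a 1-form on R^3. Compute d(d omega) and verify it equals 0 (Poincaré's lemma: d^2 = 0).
d(d omega) = 0

Step 1: d omega = sum_{i<j} (∂f_j/∂x_i - ∂f_i/∂x_j) dx_i ∧ dx_j:
  coeff of dx ∧ dy: x + 4*y - z
  coeff of dx ∧ dz: y
  coeff of dy ∧ dz: 2*x - 4*y
Step 2: Apply d again to each 2-form coefficient. The only possible 3-form in R^3 is dx ∧ dy ∧ dz, with coefficient
  ∂(coeff of dy∧dz)/∂x - ∂(coeff of dx∧dz)/∂y + ∂(coeff of dx∧dy)/∂z
  = ∂/∂x (2*x - 4*y) - ∂/∂y (y) + ∂/∂z (x + 4*y - z).
Each of these terms simplifies to sums of mixed partials that cancel in pairs. The result is 0 (by equality of mixed partials for smooth functions — Schwarz / Clairaut).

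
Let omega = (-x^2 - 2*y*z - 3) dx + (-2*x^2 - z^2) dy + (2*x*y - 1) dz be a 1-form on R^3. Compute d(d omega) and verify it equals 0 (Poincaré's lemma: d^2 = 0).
d(d omega) = 0

Step 1: d omega = sum_{i<j} (∂f_j/∂x_i - ∂f_i/∂x_j) dx_i ∧ dx_j:
  coeff of dx ∧ dy: -4*x + 2*z
  coeff of dx ∧ dz: 4*y
  coeff of dy ∧ dz: 2*x + 2*z
Step 2: Apply d again to each 2-form coefficient. The only possible 3-form in R^3 is dx ∧ dy ∧ dz, with coefficient
  ∂(coeff of dy∧dz)/∂x - ∂(coeff of dx∧dz)/∂y + ∂(coeff of dx∧dy)/∂z
  = ∂/∂x (2*x + 2*z) - ∂/∂y (4*y) + ∂/∂z (-4*x + 2*z).
Each of these terms simplifies to sums of mixed partials that cancel in pairs. The result is 0 (by equality of mixed partials for smooth functions — Schwarz / Clairaut).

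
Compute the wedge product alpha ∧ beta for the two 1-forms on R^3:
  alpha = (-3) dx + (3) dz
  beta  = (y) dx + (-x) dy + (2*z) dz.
alpha ∧ beta = (3*x) dx ∧ dy + (-3*y - 6*z) dx ∧ dz + (3*x) dy ∧ dz

Distribute the wedge, using dx_i ∧ dx_j = -dx_j ∧ dx_i and dx_i ∧ dx_i = 0. For each pair (i, j) with i < j, the coefficient of dx_i ∧ dx_j in alpha ∧ beta is (alpha_i * beta_j - alpha_j * beta_i). Collecting: alpha ∧ beta = (3*x) dx ∧ dy + (-3*y - 6*z) dx ∧ dz + (3*x) dy ∧ dz.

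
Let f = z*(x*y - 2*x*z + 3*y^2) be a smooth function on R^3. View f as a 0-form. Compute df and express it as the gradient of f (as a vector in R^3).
df = (z*(y - 2*z)) dx + (z*(x + 6*y)) dy + (x*y - 4*x*z + 3*y^2) dz; grad f = (z*(y - 2*z), z*(x + 6*y), x*y - 4*x*z + 3*y^2)

For a 0-form f, d f = (∂f/∂x) dx + (∂f/∂y) dy + (∂f/∂z) dz. The components of the vector representation are exactly the entries of grad f in Cartesian coordinates:
  ∂f/∂x = z*(y - 2*z)
  ∂f/∂y = z*(x + 6*y)
  ∂f/∂z = x*y - 4*x*z + 3*y^2.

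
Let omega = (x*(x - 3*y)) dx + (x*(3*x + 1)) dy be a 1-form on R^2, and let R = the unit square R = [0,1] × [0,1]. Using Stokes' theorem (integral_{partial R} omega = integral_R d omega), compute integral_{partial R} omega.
integral_(partial R) omega = 11/2

Stokes: integral_partial_R omega = integral_R d omega with d omega = (∂Q/∂x - ∂P/∂y) dx ∧ dy.
  ∂Q/∂x = 6*x + 1
  ∂P/∂y = -3*x
  integrand = ∂Q/∂x - ∂P/∂y = 9*x + 1.
Integrating over R: integral_0^1 integral_0^1 (9*x + 1) dx dy = 11/2.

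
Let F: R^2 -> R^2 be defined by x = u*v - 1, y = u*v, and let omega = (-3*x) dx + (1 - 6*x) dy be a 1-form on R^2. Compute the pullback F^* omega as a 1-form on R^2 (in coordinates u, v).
F^* omega = (v*(-9*u*v + 10)) du + (u*(-9*u*v + 10)) dv

Using F^*(f dg) = (f ∘ F) d(g ∘ F), substitute each coordinate x_i by F_i(u, v) in f_i, and replace dx_i by d F_i = (∂F_i/∂u) du + (∂F_i/∂v) dv.
  For the x component: f_1(F) = -3*u*v + 3; d F_1 = (v) du + (u) dv
  For the y component: f_2(F) = -6*u*v + 7; d F_2 = (v) du + (u) dv
Combining and collecting du, dv coefficients:
  coeff of du: v*(-9*u*v + 10)
  coeff of dv: u*(-9*u*v + 10)
F^* omega = (v*(-9*u*v + 10)) du + (u*(-9*u*v + 10)) dv.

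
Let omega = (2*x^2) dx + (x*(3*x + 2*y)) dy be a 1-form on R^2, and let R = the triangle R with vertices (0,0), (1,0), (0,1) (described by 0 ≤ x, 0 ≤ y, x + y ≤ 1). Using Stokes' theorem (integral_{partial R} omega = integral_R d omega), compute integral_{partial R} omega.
integral_(partial R) omega = 4/3

Stokes: integral_partial_R omega = integral_R d omega with d omega = (∂Q/∂x - ∂P/∂y) dx ∧ dy.
  ∂Q/∂x = 6*x + 2*y
  ∂P/∂y = 0
  integrand = ∂Q/∂x - ∂P/∂y = 6*x + 2*y.
Integrating over R: integral_0^1 integral_0^{1-x} (6*x + 2*y) dy dx = 4/3.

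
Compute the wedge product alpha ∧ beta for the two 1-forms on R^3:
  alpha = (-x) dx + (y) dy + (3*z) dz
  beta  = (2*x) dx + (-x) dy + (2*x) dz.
alpha ∧ beta = (x*(x - 2*y)) dx ∧ dy + (-2*x*(x + 3*z)) dx ∧ dz + (x*(2*y + 3*z)) dy ∧ dz

Distribute the wedge, using dx_i ∧ dx_j = -dx_j ∧ dx_i and dx_i ∧ dx_i = 0. For each pair (i, j) with i < j, the coefficient of dx_i ∧ dx_j in alpha ∧ beta is (alpha_i * beta_j - alpha_j * beta_i). Collecting: alpha ∧ beta = (x*(x - 2*y)) dx ∧ dy + (-2*x*(x + 3*z)) dx ∧ dz + (x*(2*y + 3*z)) dy ∧ dz.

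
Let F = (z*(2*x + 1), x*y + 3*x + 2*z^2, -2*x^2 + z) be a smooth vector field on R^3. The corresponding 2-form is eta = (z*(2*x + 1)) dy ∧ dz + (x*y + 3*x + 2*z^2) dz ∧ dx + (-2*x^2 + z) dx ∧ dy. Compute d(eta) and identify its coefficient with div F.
d(eta) = (x + 2*z + 1) dx ∧ dy ∧ dz; div F = x + 2*z + 1

For a 2-form in R^3 of the form above, applying d gives a 3-form with coefficient ∂P/∂x + ∂Q/∂y + ∂R/∂z:
  ∂P/∂x = 2*z
  ∂Q/∂y = x
  ∂R/∂z = 1
Sum = x + 2*z + 1, which is exactly div F.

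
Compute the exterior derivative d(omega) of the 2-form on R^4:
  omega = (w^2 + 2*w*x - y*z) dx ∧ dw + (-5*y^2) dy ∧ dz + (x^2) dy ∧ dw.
d(omega) = (2*x + z) dx ∧ dy ∧ dw + (y) dx ∧ dz ∧ dw

For a 2-form omega = sum_{i<j} g_{ij} dx_i ∧ dx_j, the exterior derivative is
  d(omega) = sum_{i<j} d(g_{ij}) ∧ dx_i ∧ dx_j = sum_{i<j, k} (∂g_{ij}/∂x_k) dx_k ∧ dx_i ∧ dx_j.
Expand each term, using dx_k ∧ dx_i ∧ dx_j = sgn(permutation) dx_{(a)} ∧ dx_{(b)} ∧ dx_{(c)} with (a < b < c) sorted:
  d(w^2 + 2*w*x - y*z) includes (∂/∂y)(w^2 + 2*w*x - y*z) dy = (-z) dy, which multiplied by dx ∧ dw gives (z) dx ∧ dy ∧ dw
  d(w^2 + 2*w*x - y*z) includes (∂/∂z)(w^2 + 2*w*x - y*z) dz = (-y) dz, which multiplied by dx ∧ dw gives (y) dx ∧ dz ∧ dw
  d(x^2) includes (∂/∂x)(x^2) dx = (2*x) dx, which multiplied by dy ∧ dw gives (2*x) dx ∧ dy ∧ dw
Collecting like 3-forms: d(omega) = (2*x + z) dx ∧ dy ∧ dw + (y) dx ∧ dz ∧ dw.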